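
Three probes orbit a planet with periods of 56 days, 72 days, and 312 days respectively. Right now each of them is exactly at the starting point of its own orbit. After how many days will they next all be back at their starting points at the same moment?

6552 days

We need the least common multiple of the intervals.
56 = 2^3 × 7
72 = 2^3 × 3^2
312 = 2^3 × 3 × 13
LCM(56, 72, 312) = 2^3 × 3^2 × 7 × 13 = 6552.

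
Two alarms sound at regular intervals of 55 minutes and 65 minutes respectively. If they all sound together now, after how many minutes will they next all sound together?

715 minutes

They coincide at every common multiple of the periods; the first is the LCM.
55 = 5 × 11
65 = 5 × 13
LCM(55, 65) = 5 × 11 × 13 = 715.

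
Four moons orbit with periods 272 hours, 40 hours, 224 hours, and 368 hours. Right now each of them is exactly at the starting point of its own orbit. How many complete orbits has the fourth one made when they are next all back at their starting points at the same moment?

1190 orbits

They are all back at their starting positions together after one LCM of the periods.
272 = 2^4 × 17
40 = 2^3 × 5
224 = 2^5 × 7
368 = 2^4 × 23
LCM(272, 40, 224, 368) = 2^5 × 5 × 7 × 17 × 23 = 437920.
Orbits for period 368: 437920 / 368 = 1190.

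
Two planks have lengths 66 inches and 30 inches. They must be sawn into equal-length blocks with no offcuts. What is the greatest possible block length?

By the Euclidean algorithm:
66 = 2 × 30 + 6
30 = 5 × 6 + 0
gcd(66, 30) = 6.

6 inches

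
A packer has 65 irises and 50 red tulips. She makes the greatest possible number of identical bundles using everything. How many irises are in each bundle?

Number of bundles = gcd(65, 50).
65 = 5 × 13
50 = 2 × 5^2
gcd(65, 50) = 5.
irises per bundle = 65 / 5 = 13.

13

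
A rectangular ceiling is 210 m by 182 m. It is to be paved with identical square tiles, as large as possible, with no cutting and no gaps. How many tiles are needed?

195

Tile side = gcd(210, 182).
210 = 2 × 3 × 5 × 7
182 = 2 × 7 × 13
gcd(210, 182) = 2 × 7 = 14.
Tiles: (210/14) × (182/14) = 15 × 13 = 195.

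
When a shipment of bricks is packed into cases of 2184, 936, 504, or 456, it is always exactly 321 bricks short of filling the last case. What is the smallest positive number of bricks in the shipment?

124167

Being 321 short of a full case of size k means N ≡ −321 (mod k), i.e. N + 321 is a multiple of each size.
2184 = 2^3 × 3 × 7 × 13
936 = 2^3 × 3^2 × 13
504 = 2^3 × 3^2 × 7
456 = 2^3 × 3 × 19
LCM(2184, 936, 504, 456) = 2^3 × 3^2 × 7 × 13 × 19 = 124488.
Smallest positive N is 124488 − 321 = 124167.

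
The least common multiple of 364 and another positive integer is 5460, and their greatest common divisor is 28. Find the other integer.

420

gcd × lcm = product of the two integers, so the other integer is (28 × 5460) / 364 = 420.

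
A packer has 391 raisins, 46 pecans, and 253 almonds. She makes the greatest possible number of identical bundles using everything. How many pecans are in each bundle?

Number of bundles = gcd(391, 46, 253).
391 = 17 × 23
46 = 2 × 23
253 = 11 × 23
gcd(391, 46, 253) = 23.
pecans per bundle = 46 / 23 = 2.

2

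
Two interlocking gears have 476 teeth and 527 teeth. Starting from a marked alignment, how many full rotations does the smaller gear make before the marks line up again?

They are all back at their starting positions together after one LCM of the periods.
476 = 2^2 × 7 × 17
527 = 17 × 31
LCM(476, 527) = 2^2 × 7 × 17 × 31 = 14756.
Rotations for period 476: 14756 / 476 = 31.

31 rotations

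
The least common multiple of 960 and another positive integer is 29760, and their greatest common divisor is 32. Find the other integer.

gcd × lcm = product of the two integers, so the other integer is (32 × 29760) / 960 = 992.

992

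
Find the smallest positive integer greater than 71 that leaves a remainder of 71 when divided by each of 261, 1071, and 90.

310661

N − 71 must be a common multiple of 261, 1071, and 90.
261 = 3^2 × 29
1071 = 3^2 × 7 × 17
90 = 2 × 3^2 × 5
LCM(261, 1071, 90) = 2 × 3^2 × 5 × 7 × 17 × 29 = 310590.
Smallest N > 71 is LCM + 71 = 310590 + 71 = 310661.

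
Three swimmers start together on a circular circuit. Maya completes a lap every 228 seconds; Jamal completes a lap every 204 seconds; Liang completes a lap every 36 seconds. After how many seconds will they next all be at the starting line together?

11628 seconds

We need the least common multiple of the intervals.
228 = 2^2 × 3 × 19
204 = 2^2 × 3 × 17
36 = 2^2 × 3^2
LCM(228, 204, 36) = 2^2 × 3^2 × 17 × 19 = 11628.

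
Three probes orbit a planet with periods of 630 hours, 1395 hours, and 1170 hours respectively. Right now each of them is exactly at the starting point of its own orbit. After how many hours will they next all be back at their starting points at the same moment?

253890 hours

They coincide at every common multiple of the periods; the first is the LCM.
630 = 2 × 3^2 × 5 × 7
1395 = 3^2 × 5 × 31
1170 = 2 × 3^2 × 5 × 13
LCM(630, 1395, 1170) = 2 × 3^2 × 5 × 7 × 13 × 31 = 253890.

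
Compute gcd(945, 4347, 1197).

63

945 = 3^3 × 5 × 7
4347 = 3^3 × 7 × 23
1197 = 3^2 × 7 × 19
gcd(945, 4347, 1197) = 3^2 × 7 = 63.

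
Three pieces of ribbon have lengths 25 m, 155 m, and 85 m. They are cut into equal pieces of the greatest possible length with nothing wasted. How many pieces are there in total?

Piece length = gcd(25, 155, 85).
25 = 5^2
155 = 5 × 31
85 = 5 × 17
gcd(25, 155, 85) = 5.
Total pieces = 25/5 + 155/5 + 85/5 = 5 + 31 + 17 = 53.

53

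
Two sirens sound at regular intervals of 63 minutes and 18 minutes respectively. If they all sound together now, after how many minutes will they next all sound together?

The first simultaneous occurrence is after LCM of the individual periods.
63 = 3^2 × 7
18 = 2 × 3^2
LCM(63, 18) = 2 × 3^2 × 7 = 126.

126 minutes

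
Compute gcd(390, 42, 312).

6

390 = 2 × 3 × 5 × 13
42 = 2 × 3 × 7
312 = 2^3 × 3 × 13
gcd(390, 42, 312) = 2 × 3 = 6.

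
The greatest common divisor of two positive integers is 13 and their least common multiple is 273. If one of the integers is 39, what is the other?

91

For two integers, gcd × lcm = product, so the other is (13 × 273) / 39 = 3549 / 39 = 91.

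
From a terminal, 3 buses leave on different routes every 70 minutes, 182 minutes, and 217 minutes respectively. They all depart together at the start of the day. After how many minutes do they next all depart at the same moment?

28210 minutes

The first simultaneous occurrence is after LCM of the individual periods.
70 = 2 × 5 × 7
182 = 2 × 7 × 13
217 = 7 × 31
LCM(70, 182, 217) = 2 × 5 × 7 × 13 × 31 = 28210.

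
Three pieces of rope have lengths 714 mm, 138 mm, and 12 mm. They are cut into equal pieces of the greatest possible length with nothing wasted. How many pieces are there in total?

Piece length = gcd(714, 138, 12).
714 = 2 × 3 × 7 × 17
138 = 2 × 3 × 23
12 = 2^2 × 3
gcd(714, 138, 12) = 2 × 3 = 6.
Total pieces = 714/6 + 138/6 + 12/6 = 119 + 23 + 2 = 144.

144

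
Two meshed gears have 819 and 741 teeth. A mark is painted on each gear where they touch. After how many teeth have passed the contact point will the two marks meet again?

15561 teeth

They coincide at every common multiple of the periods; the first is the LCM.
819 = 3^2 × 7 × 13
741 = 3 × 13 × 19
LCM(819, 741) = 3^2 × 7 × 13 × 19 = 15561.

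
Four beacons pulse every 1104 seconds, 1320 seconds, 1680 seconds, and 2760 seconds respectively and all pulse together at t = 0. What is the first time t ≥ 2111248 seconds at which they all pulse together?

2125200 seconds

Joint pulses occur at multiples of LCM(1104, 1320, 1680, 2760).
1104 = 2^4 × 3 × 23
1320 = 2^3 × 3 × 5 × 11
1680 = 2^4 × 3 × 5 × 7
2760 = 2^3 × 3 × 5 × 23
LCM(1104, 1320, 1680, 2760) = 2^4 × 3 × 5 × 7 × 11 × 23 = 425040.
Smallest multiple of 425040 that is ≥ 2111248: ⌈2111248/425040⌉ × 425040 = 5 × 425040 = 2125200.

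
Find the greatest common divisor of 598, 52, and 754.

598 = 2 × 13 × 23
52 = 2^2 × 13
754 = 2 × 13 × 29
gcd(598, 52, 754) = 2 × 13 = 26.

26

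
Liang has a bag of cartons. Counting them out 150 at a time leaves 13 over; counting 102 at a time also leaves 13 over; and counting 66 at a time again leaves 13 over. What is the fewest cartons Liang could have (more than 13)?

28063

N − 13 must be a common multiple of 150, 102, and 66.
150 = 2 × 3 × 5^2
102 = 2 × 3 × 17
66 = 2 × 3 × 11
LCM(150, 102, 66) = 2 × 3 × 5^2 × 11 × 17 = 28050.
Smallest N > 13 is LCM + 13 = 28050 + 13 = 28063.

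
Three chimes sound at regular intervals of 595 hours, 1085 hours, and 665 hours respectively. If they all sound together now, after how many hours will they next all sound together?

350455 hours

We need the least common multiple of the intervals.
595 = 5 × 7 × 17
1085 = 5 × 7 × 31
665 = 5 × 7 × 19
LCM(595, 1085, 665) = 5 × 7 × 17 × 19 × 31 = 350455.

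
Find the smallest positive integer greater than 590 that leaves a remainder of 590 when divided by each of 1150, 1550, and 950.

677940

N − 590 must be a common multiple of 1150, 1550, and 950.
1150 = 2 × 5^2 × 23
1550 = 2 × 5^2 × 31
950 = 2 × 5^2 × 19
LCM(1150, 1550, 950) = 2 × 5^2 × 19 × 23 × 31 = 677350.
Smallest N > 590 is LCM + 590 = 677350 + 590 = 677940.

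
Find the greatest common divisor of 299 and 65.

299 = 13 × 23
65 = 5 × 13
gcd(299, 65) = 13.

13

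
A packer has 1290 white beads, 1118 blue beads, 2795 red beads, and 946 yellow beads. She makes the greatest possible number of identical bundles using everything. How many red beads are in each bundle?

65

Number of bundles = gcd(1290, 1118, 2795, 946).
1290 = 2 × 3 × 5 × 43
1118 = 2 × 13 × 43
2795 = 5 × 13 × 43
946 = 2 × 11 × 43
gcd(1290, 1118, 2795, 946) = 43.
red beads per bundle = 2795 / 43 = 65.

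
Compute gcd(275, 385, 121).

11

275 = 5^2 × 11
385 = 5 × 7 × 11
121 = 11^2
gcd(275, 385, 121) = 11.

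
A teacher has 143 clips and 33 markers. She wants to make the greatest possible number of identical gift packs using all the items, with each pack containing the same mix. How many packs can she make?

11 packs

The pack count must divide each quantity, so the greatest is gcd(143, 33).
143 = 11 × 13
33 = 3 × 11
gcd(143, 33) = 11.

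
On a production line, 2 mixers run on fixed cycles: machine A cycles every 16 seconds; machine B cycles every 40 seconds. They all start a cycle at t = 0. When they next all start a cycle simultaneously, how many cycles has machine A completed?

5 cycles

The first common completion time is the LCM of the periods.
16 = 2^4
40 = 2^3 × 5
LCM(16, 40) = 2^4 × 5 = 80.
Cycles for period 16: 80 / 16 = 5.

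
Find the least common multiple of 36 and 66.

396

36 = 2^2 × 3^2
66 = 2 × 3 × 11
LCM(36, 66) = 2^2 × 3^2 × 11 = 396.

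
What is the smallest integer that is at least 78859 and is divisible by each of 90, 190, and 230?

The integer must be a common multiple of 90, 190, and 230, so a multiple of their LCM.
90 = 2 × 3^2 × 5
190 = 2 × 5 × 19
230 = 2 × 5 × 23
LCM(90, 190, 230) = 2 × 3^2 × 5 × 19 × 23 = 39330.
Smallest multiple of 39330 that is ≥ 78859: ⌈78859/39330⌉ × 39330 = 3 × 39330 = 117990.

117990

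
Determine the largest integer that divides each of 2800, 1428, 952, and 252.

28

2800 = 2^4 × 5^2 × 7
1428 = 2^2 × 3 × 7 × 17
952 = 2^3 × 7 × 17
252 = 2^2 × 3^2 × 7
gcd(2800, 1428, 952, 252) = 2^2 × 7 = 28.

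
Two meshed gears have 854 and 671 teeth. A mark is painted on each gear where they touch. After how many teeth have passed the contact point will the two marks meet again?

They coincide at every common multiple of the periods; the first is the LCM.
854 = 2 × 7 × 61
671 = 11 × 61
LCM(854, 671) = 2 × 7 × 11 × 61 = 9394.

9394 teeth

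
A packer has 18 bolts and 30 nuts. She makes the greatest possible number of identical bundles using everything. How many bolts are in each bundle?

3

Number of bundles = gcd(18, 30).
18 = 2 × 3^2
30 = 2 × 3 × 5
gcd(18, 30) = 2 × 3 = 6.
bolts per bundle = 18 / 6 = 3.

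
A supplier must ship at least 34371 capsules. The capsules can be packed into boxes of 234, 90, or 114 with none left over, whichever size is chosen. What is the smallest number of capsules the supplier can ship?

44460

The number of capsules must be a common multiple of 234, 90, and 114, so a multiple of their LCM.
234 = 2 × 3^2 × 13
90 = 2 × 3^2 × 5
114 = 2 × 3 × 19
LCM(234, 90, 114) = 2 × 3^2 × 5 × 13 × 19 = 22230.
Smallest multiple of 22230 that is ≥ 34371: ⌈34371/22230⌉ × 22230 = 2 × 22230 = 44460.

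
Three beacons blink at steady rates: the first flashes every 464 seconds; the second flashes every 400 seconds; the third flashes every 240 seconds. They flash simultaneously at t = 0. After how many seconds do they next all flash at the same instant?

34800 seconds

They coincide at every common multiple of the periods; the first is the LCM.
464 = 2^4 × 29
400 = 2^4 × 5^2
240 = 2^4 × 3 × 5
LCM(464, 400, 240) = 2^4 × 3 × 5^2 × 29 = 34800.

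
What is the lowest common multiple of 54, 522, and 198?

17226

54 = 2 × 3^3
522 = 2 × 3^2 × 29
198 = 2 × 3^2 × 11
LCM(54, 522, 198) = 2 × 3^3 × 11 × 29 = 17226.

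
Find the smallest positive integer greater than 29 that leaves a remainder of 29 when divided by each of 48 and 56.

365

N − 29 must be a common multiple of 48 and 56.
48 = 2^4 × 3
56 = 2^3 × 7
LCM(48, 56) = 2^4 × 3 × 7 = 336.
Smallest N > 29 is LCM + 29 = 336 + 29 = 365.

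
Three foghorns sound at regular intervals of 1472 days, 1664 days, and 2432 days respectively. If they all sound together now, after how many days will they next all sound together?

The first simultaneous occurrence is after LCM of the individual periods.
1472 = 2^6 × 23
1664 = 2^7 × 13
2432 = 2^7 × 19
LCM(1472, 1664, 2432) = 2^7 × 13 × 19 × 23 = 727168.

727168 days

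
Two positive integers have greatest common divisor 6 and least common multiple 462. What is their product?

For any two positive integers, gcd × lcm = product = 6 × 462 = 2772.

2772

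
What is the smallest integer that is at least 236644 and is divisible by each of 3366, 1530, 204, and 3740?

The integer must be a common multiple of 3366, 1530, 204, and 3740, so a multiple of their LCM.
3366 = 2 × 3^2 × 11 × 17
1530 = 2 × 3^2 × 5 × 17
204 = 2^2 × 3 × 17
3740 = 2^2 × 5 × 11 × 17
LCM(3366, 1530, 204, 3740) = 2^2 × 3^2 × 5 × 11 × 17 = 33660.
Smallest multiple of 33660 that is ≥ 236644: ⌈236644/33660⌉ × 33660 = 8 × 33660 = 269280.

269280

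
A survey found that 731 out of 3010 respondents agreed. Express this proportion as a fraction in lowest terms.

731 = 17 × 43
3010 = 2 × 5 × 7 × 43
gcd(731, 3010) = 43.
Divide numerator and denominator by 43: 731/3010 = 17/70.

17/70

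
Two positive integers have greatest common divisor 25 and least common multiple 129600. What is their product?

For any two positive integers, gcd × lcm = product = 25 × 129600 = 3240000.

3240000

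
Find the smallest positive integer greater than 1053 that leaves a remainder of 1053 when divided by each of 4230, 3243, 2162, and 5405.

N − 1053 must be a common multiple of 4230, 3243, 2162, and 5405.
4230 = 2 × 3^2 × 5 × 47
3243 = 3 × 23 × 47
2162 = 2 × 23 × 47
5405 = 5 × 23 × 47
LCM(4230, 3243, 2162, 5405) = 2 × 3^2 × 5 × 23 × 47 = 97290.
Smallest N > 1053 is LCM + 1053 = 97290 + 1053 = 98343.

98343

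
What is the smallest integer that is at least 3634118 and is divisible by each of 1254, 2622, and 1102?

4182090

The integer must be a common multiple of 1254, 2622, and 1102, so a multiple of their LCM.
1254 = 2 × 3 × 11 × 19
2622 = 2 × 3 × 19 × 23
1102 = 2 × 19 × 29
LCM(1254, 2622, 1102) = 2 × 3 × 11 × 19 × 23 × 29 = 836418.
Smallest multiple of 836418 that is ≥ 3634118: ⌈3634118/836418⌉ × 836418 = 5 × 836418 = 4182090.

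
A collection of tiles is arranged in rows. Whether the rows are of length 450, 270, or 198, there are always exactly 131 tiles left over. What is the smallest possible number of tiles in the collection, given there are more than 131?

N − 131 must be a common multiple of 450, 270, and 198.
450 = 2 × 3^2 × 5^2
270 = 2 × 3^3 × 5
198 = 2 × 3^2 × 11
LCM(450, 270, 198) = 2 × 3^3 × 5^2 × 11 = 14850.
Smallest N > 131 is LCM + 131 = 14850 + 131 = 14981.

14981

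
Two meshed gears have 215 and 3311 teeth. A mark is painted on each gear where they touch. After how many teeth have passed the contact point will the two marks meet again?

We need the least common multiple of the intervals.
215 = 5 × 43
3311 = 7 × 11 × 43
LCM(215, 3311) = 5 × 7 × 11 × 43 = 16555.

16555 teeth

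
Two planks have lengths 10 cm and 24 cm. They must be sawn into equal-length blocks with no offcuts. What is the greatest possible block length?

2 cm

This is the greatest common divisor of 10 and 24.
10 = 2 × 5
24 = 2^3 × 3
gcd(10, 24) = 2.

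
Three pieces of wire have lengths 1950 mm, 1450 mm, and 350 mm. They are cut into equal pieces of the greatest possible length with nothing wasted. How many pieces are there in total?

Piece length = gcd(1950, 1450, 350).
1950 = 2 × 3 × 5^2 × 13
1450 = 2 × 5^2 × 29
350 = 2 × 5^2 × 7
gcd(1950, 1450, 350) = 2 × 5^2 = 50.
Total pieces = 1950/50 + 1450/50 + 350/50 = 39 + 29 + 7 = 75.

75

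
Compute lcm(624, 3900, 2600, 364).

109200

624 = 2^4 × 3 × 13
3900 = 2^2 × 3 × 5^2 × 13
2600 = 2^3 × 5^2 × 13
364 = 2^2 × 7 × 13
LCM(624, 3900, 2600, 364) = 2^4 × 3 × 5^2 × 7 × 13 = 109200.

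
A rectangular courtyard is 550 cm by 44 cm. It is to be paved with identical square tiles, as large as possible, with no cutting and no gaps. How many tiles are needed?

50

Tile side = gcd(550, 44).
550 = 2 × 5^2 × 11
44 = 2^2 × 11
gcd(550, 44) = 2 × 11 = 22.
Tiles: (550/22) × (44/22) = 25 × 2 = 50.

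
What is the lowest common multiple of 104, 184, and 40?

11960

104 = 2^3 × 13
184 = 2^3 × 23
40 = 2^3 × 5
LCM(104, 184, 40) = 2^3 × 5 × 13 × 23 = 11960.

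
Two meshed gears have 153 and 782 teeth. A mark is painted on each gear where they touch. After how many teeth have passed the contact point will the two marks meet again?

7038 teeth

The first simultaneous occurrence is after LCM of the individual periods.
153 = 3^2 × 17
782 = 2 × 17 × 23
LCM(153, 782) = 2 × 3^2 × 17 × 23 = 7038.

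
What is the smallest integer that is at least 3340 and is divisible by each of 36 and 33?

3564

The integer must be a common multiple of 36 and 33, so a multiple of their LCM.
36 = 2^2 × 3^2
33 = 3 × 11
LCM(36, 33) = 2^2 × 3^2 × 11 = 396.
Smallest multiple of 396 that is ≥ 3340: ⌈3340/396⌉ × 396 = 9 × 396 = 3564.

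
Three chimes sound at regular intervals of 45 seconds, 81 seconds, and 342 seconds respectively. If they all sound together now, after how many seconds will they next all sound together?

We need the least common multiple of the intervals.
45 = 3^2 × 5
81 = 3^4
342 = 2 × 3^2 × 19
LCM(45, 81, 342) = 2 × 3^4 × 5 × 19 = 15390.

15390 seconds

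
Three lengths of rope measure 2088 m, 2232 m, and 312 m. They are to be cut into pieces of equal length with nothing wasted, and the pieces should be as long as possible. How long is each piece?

Each piece length must divide every original length, so the longest possible is gcd(2088, 2232, 312).
2088 = 2^3 × 3^2 × 29
2232 = 2^3 × 3^2 × 31
312 = 2^3 × 3 × 13
gcd(2088, 2232, 312) = 2^3 × 3 = 24.

24 m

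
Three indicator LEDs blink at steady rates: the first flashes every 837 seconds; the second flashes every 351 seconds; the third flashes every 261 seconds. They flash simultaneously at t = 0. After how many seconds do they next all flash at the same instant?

315549 seconds

We need the least common multiple of the intervals.
837 = 3^3 × 31
351 = 3^3 × 13
261 = 3^2 × 29
LCM(837, 351, 261) = 3^3 × 13 × 29 × 31 = 315549.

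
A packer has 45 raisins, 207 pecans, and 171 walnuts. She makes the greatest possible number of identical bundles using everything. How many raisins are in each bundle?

5

Number of bundles = gcd(45, 207, 171).
45 = 3^2 × 5
207 = 3^2 × 23
171 = 3^2 × 19
gcd(45, 207, 171) = 3^2 = 9.
raisins per bundle = 45 / 9 = 5.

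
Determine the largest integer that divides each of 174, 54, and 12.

6

174 = 2 × 3 × 29
54 = 2 × 3^3
12 = 2^2 × 3
gcd(174, 54, 12) = 2 × 3 = 6.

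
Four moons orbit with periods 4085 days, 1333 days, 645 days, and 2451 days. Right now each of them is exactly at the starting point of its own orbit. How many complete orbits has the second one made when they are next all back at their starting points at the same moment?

They are all back at their starting positions together after one LCM of the periods.
4085 = 5 × 19 × 43
1333 = 31 × 43
645 = 3 × 5 × 43
2451 = 3 × 19 × 43
LCM(4085, 1333, 645, 2451) = 3 × 5 × 19 × 31 × 43 = 379905.
Orbits for period 1333: 379905 / 1333 = 285.

285 orbits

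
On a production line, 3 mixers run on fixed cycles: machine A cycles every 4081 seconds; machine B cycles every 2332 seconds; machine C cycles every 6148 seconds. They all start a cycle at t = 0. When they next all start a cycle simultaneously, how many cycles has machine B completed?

203 cycles

They are all back at their starting positions together after one LCM of the periods.
4081 = 7 × 11 × 53
2332 = 2^2 × 11 × 53
6148 = 2^2 × 29 × 53
LCM(4081, 2332, 6148) = 2^2 × 7 × 11 × 29 × 53 = 473396.
Cycles for period 2332: 473396 / 2332 = 203.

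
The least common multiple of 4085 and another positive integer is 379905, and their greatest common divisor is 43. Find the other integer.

gcd × lcm = product of the two integers, so the other integer is (43 × 379905) / 4085 = 3999.

3999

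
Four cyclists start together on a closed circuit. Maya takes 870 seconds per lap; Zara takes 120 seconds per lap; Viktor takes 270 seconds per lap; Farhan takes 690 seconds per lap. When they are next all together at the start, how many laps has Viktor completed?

They are all back at their starting positions together after one LCM of the periods.
870 = 2 × 3 × 5 × 29
120 = 2^3 × 3 × 5
270 = 2 × 3^3 × 5
690 = 2 × 3 × 5 × 23
LCM(870, 120, 270, 690) = 2^3 × 3^3 × 5 × 23 × 29 = 720360.
Laps for period 270: 720360 / 270 = 2668.

2668 laps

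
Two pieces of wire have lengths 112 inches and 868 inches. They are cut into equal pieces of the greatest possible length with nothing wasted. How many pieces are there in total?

Piece length = gcd(112, 868).
112 = 2^4 × 7
868 = 2^2 × 7 × 31
gcd(112, 868) = 2^2 × 7 = 28.
Total pieces = 112/28 + 868/28 = 4 + 31 = 35.

35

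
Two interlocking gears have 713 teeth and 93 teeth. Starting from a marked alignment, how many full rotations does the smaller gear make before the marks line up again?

23 rotations

The first common completion time is the LCM of the periods.
713 = 23 × 31
93 = 3 × 31
LCM(713, 93) = 3 × 23 × 31 = 2139.
Rotations for period 93: 2139 / 93 = 23.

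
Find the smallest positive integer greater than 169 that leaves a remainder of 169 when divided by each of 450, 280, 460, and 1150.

289969

N − 169 must be a common multiple of 450, 280, 460, and 1150.
450 = 2 × 3^2 × 5^2
280 = 2^3 × 5 × 7
460 = 2^2 × 5 × 23
1150 = 2 × 5^2 × 23
LCM(450, 280, 460, 1150) = 2^3 × 3^2 × 5^2 × 7 × 23 = 289800.
Smallest N > 169 is LCM + 169 = 289800 + 169 = 289969.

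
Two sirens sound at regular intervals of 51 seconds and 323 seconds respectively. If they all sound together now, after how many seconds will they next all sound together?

969 seconds

They coincide at every common multiple of the periods; the first is the LCM.
51 = 3 × 17
323 = 17 × 19
LCM(51, 323) = 3 × 17 × 19 = 969.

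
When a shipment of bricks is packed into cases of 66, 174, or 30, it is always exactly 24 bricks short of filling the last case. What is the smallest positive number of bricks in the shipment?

9546

Being 24 short of a full case of size k means N ≡ −24 (mod k), i.e. N + 24 is a multiple of each size.
66 = 2 × 3 × 11
174 = 2 × 3 × 29
30 = 2 × 3 × 5
LCM(66, 174, 30) = 2 × 3 × 5 × 11 × 29 = 9570.
Smallest positive N is 9570 − 24 = 9546.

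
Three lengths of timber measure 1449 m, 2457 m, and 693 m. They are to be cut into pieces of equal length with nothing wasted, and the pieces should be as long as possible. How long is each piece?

63 m

Each piece length must divide every original length, so the longest possible is gcd(1449, 2457, 693).
1449 = 3^2 × 7 × 23
2457 = 3^3 × 7 × 13
693 = 3^2 × 7 × 11
gcd(1449, 2457, 693) = 3^2 × 7 = 63.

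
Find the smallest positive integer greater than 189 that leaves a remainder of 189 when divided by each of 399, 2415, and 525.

N − 189 must be a common multiple of 399, 2415, and 525.
399 = 3 × 7 × 19
2415 = 3 × 5 × 7 × 23
525 = 3 × 5^2 × 7
LCM(399, 2415, 525) = 3 × 5^2 × 7 × 19 × 23 = 229425.
Smallest N > 189 is LCM + 189 = 229425 + 189 = 229614.

229614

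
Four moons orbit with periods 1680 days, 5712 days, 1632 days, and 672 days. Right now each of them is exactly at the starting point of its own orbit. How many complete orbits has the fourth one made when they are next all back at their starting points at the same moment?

85 orbits

The first common completion time is the LCM of the periods.
1680 = 2^4 × 3 × 5 × 7
5712 = 2^4 × 3 × 7 × 17
1632 = 2^5 × 3 × 17
672 = 2^5 × 3 × 7
LCM(1680, 5712, 1632, 672) = 2^5 × 3 × 5 × 7 × 17 = 57120.
Orbits for period 672: 57120 / 672 = 85.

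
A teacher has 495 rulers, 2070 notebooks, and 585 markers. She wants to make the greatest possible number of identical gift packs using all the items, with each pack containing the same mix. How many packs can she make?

The pack count must divide each quantity, so the greatest is gcd(495, 2070, 585).
495 = 3^2 × 5 × 11
2070 = 2 × 3^2 × 5 × 23
585 = 3^2 × 5 × 13
gcd(495, 2070, 585) = 3^2 × 5 = 45.

45 packs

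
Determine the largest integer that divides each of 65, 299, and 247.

13

65 = 5 × 13
299 = 13 × 23
247 = 13 × 19
gcd(65, 299, 247) = 13.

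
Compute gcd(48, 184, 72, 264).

8

48 = 2^4 × 3
184 = 2^3 × 23
72 = 2^3 × 3^2
264 = 2^3 × 3 × 11
gcd(48, 184, 72, 264) = 2^3 = 8.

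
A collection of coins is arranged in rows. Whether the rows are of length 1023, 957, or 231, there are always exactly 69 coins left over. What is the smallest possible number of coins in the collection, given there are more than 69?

207738

N − 69 must be a common multiple of 1023, 957, and 231.
1023 = 3 × 11 × 31
957 = 3 × 11 × 29
231 = 3 × 7 × 11
LCM(1023, 957, 231) = 3 × 7 × 11 × 29 × 31 = 207669.
Smallest N > 69 is LCM + 69 = 207669 + 69 = 207738.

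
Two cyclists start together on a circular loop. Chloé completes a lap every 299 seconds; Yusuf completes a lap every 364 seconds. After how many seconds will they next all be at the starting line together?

8372 seconds

They coincide at every common multiple of the periods; the first is the LCM.
299 = 13 × 23
364 = 2^2 × 7 × 13
LCM(299, 364) = 2^2 × 7 × 13 × 23 = 8372.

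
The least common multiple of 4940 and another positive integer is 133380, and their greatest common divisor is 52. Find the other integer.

gcd × lcm = product of the two integers, so the other integer is (52 × 133380) / 4940 = 1404.

1404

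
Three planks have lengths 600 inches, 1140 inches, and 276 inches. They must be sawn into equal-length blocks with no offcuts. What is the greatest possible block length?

12 inches

The block length must divide every plank, so the greatest is gcd(600, 1140, 276).
600 = 2^3 × 3 × 5^2
1140 = 2^2 × 3 × 5 × 19
276 = 2^2 × 3 × 23
gcd(600, 1140, 276) = 2^2 × 3 = 12.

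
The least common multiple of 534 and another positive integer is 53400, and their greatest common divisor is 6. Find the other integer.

gcd × lcm = product of the two integers, so the other integer is (6 × 53400) / 534 = 600.

600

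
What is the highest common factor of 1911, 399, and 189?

1911 = 3 × 7^2 × 13
399 = 3 × 7 × 19
189 = 3^3 × 7
gcd(1911, 399, 189) = 3 × 7 = 21.

21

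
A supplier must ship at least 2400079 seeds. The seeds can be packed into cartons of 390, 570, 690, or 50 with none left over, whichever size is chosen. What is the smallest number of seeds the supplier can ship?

2556450

The number of seeds must be a common multiple of 390, 570, 690, and 50, so a multiple of their LCM.
390 = 2 × 3 × 5 × 13
570 = 2 × 3 × 5 × 19
690 = 2 × 3 × 5 × 23
50 = 2 × 5^2
LCM(390, 570, 690, 50) = 2 × 3 × 5^2 × 13 × 19 × 23 = 852150.
Smallest multiple of 852150 that is ≥ 2400079: ⌈2400079/852150⌉ × 852150 = 3 × 852150 = 2556450.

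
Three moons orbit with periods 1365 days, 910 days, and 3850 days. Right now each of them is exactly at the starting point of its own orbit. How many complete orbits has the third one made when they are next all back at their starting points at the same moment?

39 orbits

All finish a whole number of cycles simultaneously at t = LCM of the periods.
1365 = 3 × 5 × 7 × 13
910 = 2 × 5 × 7 × 13
3850 = 2 × 5^2 × 7 × 11
LCM(1365, 910, 3850) = 2 × 3 × 5^2 × 7 × 11 × 13 = 150150.
Orbits for period 3850: 150150 / 3850 = 39.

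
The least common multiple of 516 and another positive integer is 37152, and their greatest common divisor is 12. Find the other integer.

gcd × lcm = product of the two integers, so the other integer is (12 × 37152) / 516 = 864.

864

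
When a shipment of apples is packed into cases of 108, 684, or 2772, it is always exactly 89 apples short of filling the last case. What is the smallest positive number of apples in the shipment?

157915

Being 89 short of a full case of size k means N ≡ −89 (mod k), i.e. N + 89 is a multiple of each size.
108 = 2^2 × 3^3
684 = 2^2 × 3^2 × 19
2772 = 2^2 × 3^2 × 7 × 11
LCM(108, 684, 2772) = 2^2 × 3^3 × 7 × 11 × 19 = 158004.
Smallest positive N is 158004 − 89 = 157915.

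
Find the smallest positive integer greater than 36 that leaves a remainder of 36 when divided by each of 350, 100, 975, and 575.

627936

N − 36 must be a common multiple of 350, 100, 975, and 575.
350 = 2 × 5^2 × 7
100 = 2^2 × 5^2
975 = 3 × 5^2 × 13
575 = 5^2 × 23
LCM(350, 100, 975, 575) = 2^2 × 3 × 5^2 × 7 × 13 × 23 = 627900.
Smallest N > 36 is LCM + 36 = 627900 + 36 = 627936.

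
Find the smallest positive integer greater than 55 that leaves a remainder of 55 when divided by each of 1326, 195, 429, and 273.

N − 55 must be a common multiple of 1326, 195, 429, and 273.
1326 = 2 × 3 × 13 × 17
195 = 3 × 5 × 13
429 = 3 × 11 × 13
273 = 3 × 7 × 13
LCM(1326, 195, 429, 273) = 2 × 3 × 5 × 7 × 11 × 13 × 17 = 510510.
Smallest N > 55 is LCM + 55 = 510510 + 55 = 510565.

510565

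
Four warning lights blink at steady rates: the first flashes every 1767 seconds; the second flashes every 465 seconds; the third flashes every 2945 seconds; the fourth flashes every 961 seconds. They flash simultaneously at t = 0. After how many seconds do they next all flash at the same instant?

The first simultaneous occurrence is after LCM of the individual periods.
1767 = 3 × 19 × 31
465 = 3 × 5 × 31
2945 = 5 × 19 × 31
961 = 31^2
LCM(1767, 465, 2945, 961) = 3 × 5 × 19 × 31^2 = 273885.

273885 seconds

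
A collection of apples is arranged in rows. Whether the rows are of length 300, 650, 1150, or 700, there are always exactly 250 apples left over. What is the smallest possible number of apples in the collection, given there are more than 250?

628150

N − 250 must be a common multiple of 300, 650, 1150, and 700.
300 = 2^2 × 3 × 5^2
650 = 2 × 5^2 × 13
1150 = 2 × 5^2 × 23
700 = 2^2 × 5^2 × 7
LCM(300, 650, 1150, 700) = 2^2 × 3 × 5^2 × 7 × 13 × 23 = 627900.
Smallest N > 250 is LCM + 250 = 627900 + 250 = 628150.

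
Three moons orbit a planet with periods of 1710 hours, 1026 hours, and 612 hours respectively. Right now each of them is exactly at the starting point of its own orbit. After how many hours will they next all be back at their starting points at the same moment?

They coincide at every common multiple of the periods; the first is the LCM.
1710 = 2 × 3^2 × 5 × 19
1026 = 2 × 3^3 × 19
612 = 2^2 × 3^2 × 17
LCM(1710, 1026, 612) = 2^2 × 3^3 × 5 × 17 × 19 = 174420.

174420 hours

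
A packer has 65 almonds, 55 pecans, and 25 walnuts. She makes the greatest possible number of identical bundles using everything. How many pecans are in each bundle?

11

Number of bundles = gcd(65, 55, 25).
65 = 5 × 13
55 = 5 × 11
25 = 5^2
gcd(65, 55, 25) = 5.
pecans per bundle = 55 / 5 = 11.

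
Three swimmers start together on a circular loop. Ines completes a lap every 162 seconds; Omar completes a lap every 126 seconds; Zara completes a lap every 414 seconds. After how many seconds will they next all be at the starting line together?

We need the least common multiple of the intervals.
162 = 2 × 3^4
126 = 2 × 3^2 × 7
414 = 2 × 3^2 × 23
LCM(162, 126, 414) = 2 × 3^4 × 7 × 23 = 26082.

26082 seconds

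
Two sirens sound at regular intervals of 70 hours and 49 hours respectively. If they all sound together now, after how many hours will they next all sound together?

490 hours

We need the least common multiple of the intervals.
70 = 2 × 5 × 7
49 = 7^2
LCM(70, 49) = 2 × 5 × 7^2 = 490.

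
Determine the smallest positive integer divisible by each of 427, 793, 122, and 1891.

427 = 7 × 61
793 = 13 × 61
122 = 2 × 61
1891 = 31 × 61
LCM(427, 793, 122, 1891) = 2 × 7 × 13 × 31 × 61 = 344162.

344162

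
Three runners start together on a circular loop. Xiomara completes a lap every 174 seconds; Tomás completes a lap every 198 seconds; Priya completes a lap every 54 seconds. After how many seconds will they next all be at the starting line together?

17226 seconds

They coincide at every common multiple of the periods; the first is the LCM.
174 = 2 × 3 × 29
198 = 2 × 3^2 × 11
54 = 2 × 3^3
LCM(174, 198, 54) = 2 × 3^3 × 11 × 29 = 17226.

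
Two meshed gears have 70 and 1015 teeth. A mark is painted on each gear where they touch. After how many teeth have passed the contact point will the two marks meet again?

The first simultaneous occurrence is after LCM of the individual periods.
70 = 2 × 5 × 7
1015 = 5 × 7 × 29
LCM(70, 1015) = 2 × 5 × 7 × 29 = 2030.

2030 teeth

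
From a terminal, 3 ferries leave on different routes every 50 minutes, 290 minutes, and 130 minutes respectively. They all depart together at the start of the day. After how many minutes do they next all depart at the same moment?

They coincide at every common multiple of the periods; the first is the LCM.
50 = 2 × 5^2
290 = 2 × 5 × 29
130 = 2 × 5 × 13
LCM(50, 290, 130) = 2 × 5^2 × 13 × 29 = 18850.

18850 minutes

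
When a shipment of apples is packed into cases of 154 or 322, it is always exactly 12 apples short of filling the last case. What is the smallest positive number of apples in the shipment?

3530

Being 12 short of a full case of size k means N ≡ −12 (mod k), i.e. N + 12 is a multiple of each size.
154 = 2 × 7 × 11
322 = 2 × 7 × 23
LCM(154, 322) = 2 × 7 × 11 × 23 = 3542.
Smallest positive N is 3542 − 12 = 3530.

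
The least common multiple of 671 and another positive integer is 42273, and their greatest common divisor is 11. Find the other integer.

gcd × lcm = product of the two integers, so the other integer is (11 × 42273) / 671 = 693.

693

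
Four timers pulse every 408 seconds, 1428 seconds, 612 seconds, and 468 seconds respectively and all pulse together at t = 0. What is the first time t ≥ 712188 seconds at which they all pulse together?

779688 seconds

Joint pulses occur at multiples of LCM(408, 1428, 612, 468).
408 = 2^3 × 3 × 17
1428 = 2^2 × 3 × 7 × 17
612 = 2^2 × 3^2 × 17
468 = 2^2 × 3^2 × 13
LCM(408, 1428, 612, 468) = 2^3 × 3^2 × 7 × 13 × 17 = 111384.
Smallest multiple of 111384 that is ≥ 712188: ⌈712188/111384⌉ × 111384 = 7 × 111384 = 779688.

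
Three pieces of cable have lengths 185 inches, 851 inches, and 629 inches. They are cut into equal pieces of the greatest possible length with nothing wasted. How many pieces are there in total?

Piece length = gcd(185, 851, 629).
185 = 5 × 37
851 = 23 × 37
629 = 17 × 37
gcd(185, 851, 629) = 37.
Total pieces = 185/37 + 851/37 + 629/37 = 5 + 23 + 17 = 45.

45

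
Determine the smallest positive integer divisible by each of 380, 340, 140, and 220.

497420

380 = 2^2 × 5 × 19
340 = 2^2 × 5 × 17
140 = 2^2 × 5 × 7
220 = 2^2 × 5 × 11
LCM(380, 340, 140, 220) = 2^2 × 5 × 7 × 11 × 17 × 19 = 497420.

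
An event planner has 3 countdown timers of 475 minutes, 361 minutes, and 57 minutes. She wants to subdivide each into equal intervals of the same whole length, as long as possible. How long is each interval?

The interval must divide each timer length; the longest such is the gcd.
475 = 5^2 × 19
361 = 19^2
57 = 3 × 19
gcd(475, 361, 57) = 19.

19 minutes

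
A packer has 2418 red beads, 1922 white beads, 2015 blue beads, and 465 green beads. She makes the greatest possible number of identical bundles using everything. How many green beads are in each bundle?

15

Number of bundles = gcd(2418, 1922, 2015, 465).
2418 = 2 × 3 × 13 × 31
1922 = 2 × 31^2
2015 = 5 × 13 × 31
465 = 3 × 5 × 31
gcd(2418, 1922, 2015, 465) = 31.
green beads per bundle = 465 / 31 = 15.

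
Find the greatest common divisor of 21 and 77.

7

21 = 3 × 7
77 = 7 × 11
gcd(21, 77) = 7.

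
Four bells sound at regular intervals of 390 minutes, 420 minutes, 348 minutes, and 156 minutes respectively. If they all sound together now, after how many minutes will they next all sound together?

We need the least common multiple of the intervals.
390 = 2 × 3 × 5 × 13
420 = 2^2 × 3 × 5 × 7
348 = 2^2 × 3 × 29
156 = 2^2 × 3 × 13
LCM(390, 420, 348, 156) = 2^2 × 3 × 5 × 7 × 13 × 29 = 158340.

158340 minutes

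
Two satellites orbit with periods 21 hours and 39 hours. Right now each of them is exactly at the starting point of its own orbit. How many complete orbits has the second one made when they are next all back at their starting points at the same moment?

7 orbits

They are all back at their starting positions together after one LCM of the periods.
21 = 3 × 7
39 = 3 × 13
LCM(21, 39) = 3 × 7 × 13 = 273.
Orbits for period 39: 273 / 39 = 7.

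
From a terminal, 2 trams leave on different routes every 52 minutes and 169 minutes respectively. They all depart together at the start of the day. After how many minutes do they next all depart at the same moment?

676 minutes

The first simultaneous occurrence is after LCM of the individual periods.
52 = 2^2 × 13
169 = 13^2
LCM(52, 169) = 2^2 × 13^2 = 676.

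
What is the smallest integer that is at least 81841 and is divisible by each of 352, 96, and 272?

89760

The integer must be a common multiple of 352, 96, and 272, so a multiple of their LCM.
352 = 2^5 × 11
96 = 2^5 × 3
272 = 2^4 × 17
LCM(352, 96, 272) = 2^5 × 3 × 11 × 17 = 17952.
Smallest multiple of 17952 that is ≥ 81841: ⌈81841/17952⌉ × 17952 = 5 × 17952 = 89760.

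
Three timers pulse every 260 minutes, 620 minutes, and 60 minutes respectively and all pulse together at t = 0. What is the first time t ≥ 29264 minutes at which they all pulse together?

48360 minutes

Joint pulses occur at multiples of LCM(260, 620, 60).
260 = 2^2 × 5 × 13
620 = 2^2 × 5 × 31
60 = 2^2 × 3 × 5
LCM(260, 620, 60) = 2^2 × 3 × 5 × 13 × 31 = 24180.
Smallest multiple of 24180 that is ≥ 29264: ⌈29264/24180⌉ × 24180 = 2 × 24180 = 48360.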